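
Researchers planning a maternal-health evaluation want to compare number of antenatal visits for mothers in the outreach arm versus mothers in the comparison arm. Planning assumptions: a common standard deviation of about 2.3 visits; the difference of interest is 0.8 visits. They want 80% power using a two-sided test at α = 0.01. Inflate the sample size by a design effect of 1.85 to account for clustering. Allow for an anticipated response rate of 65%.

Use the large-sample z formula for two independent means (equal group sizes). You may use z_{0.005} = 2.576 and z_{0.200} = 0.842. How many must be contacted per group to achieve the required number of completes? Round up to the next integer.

n = (z_{α/2} + z_β)² · (σ₁² + σ₂²) / δ²
  = (2.576 + 0.842)² · (2·2.3² = 10.58) / 0.8²
  = 11.6827 · 10.58 / 0.64
  = 193.13
Design effect: 1.85 × 193.13 = 357.29.
Adjust for 65% response: 357.29 / 0.65 = 549.68.
Round up → n = 550 per group.

n = 550 per group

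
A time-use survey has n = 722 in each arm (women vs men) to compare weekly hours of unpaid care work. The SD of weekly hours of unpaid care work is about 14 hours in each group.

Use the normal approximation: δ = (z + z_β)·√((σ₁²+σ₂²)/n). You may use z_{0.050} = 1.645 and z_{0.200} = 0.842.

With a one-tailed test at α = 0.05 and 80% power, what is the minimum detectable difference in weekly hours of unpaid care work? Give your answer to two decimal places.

Minimum detectable difference ≈ 1.83 hours

δ = (z_α + z_β) · √((σ₁²+σ₂²)/n)
  = (1.645 + 0.842) · √(392/722)
  = 2.487 · √0.54294
  = 2.487 · 0.7368
  = 1.8325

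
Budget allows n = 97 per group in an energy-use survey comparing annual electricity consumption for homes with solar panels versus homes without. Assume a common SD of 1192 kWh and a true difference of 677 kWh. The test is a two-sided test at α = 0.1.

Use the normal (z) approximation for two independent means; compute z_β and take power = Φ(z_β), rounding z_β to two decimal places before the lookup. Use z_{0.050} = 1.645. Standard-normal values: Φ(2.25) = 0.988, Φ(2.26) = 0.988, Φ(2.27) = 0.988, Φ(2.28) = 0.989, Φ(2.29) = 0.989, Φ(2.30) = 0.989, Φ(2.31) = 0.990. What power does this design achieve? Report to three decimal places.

z_β = δ·√(n/(σ₁²+σ₂²)) − z_{α/2}
    = 677 · √(97/2841728) − 1.645
    = 677 · 0.00584 − 1.645
    = 3.9553 − 1.645 = 2.3103 → 2.31
Power = Φ(2.31) = 0.990.

Power ≈ 0.990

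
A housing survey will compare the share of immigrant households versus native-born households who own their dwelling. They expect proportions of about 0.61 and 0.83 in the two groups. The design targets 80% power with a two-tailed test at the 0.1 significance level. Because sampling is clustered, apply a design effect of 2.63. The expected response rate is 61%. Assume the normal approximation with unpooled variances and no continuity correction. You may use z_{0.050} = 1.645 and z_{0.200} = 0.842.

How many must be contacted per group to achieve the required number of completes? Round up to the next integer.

n = (z_{α/2} + z_β)² · [p₁(1−p₁) + p₂(1−p₂)] / (p₁ − p₂)²
  = (1.645 + 0.842)² · (0.61·0.39 + 0.83·0.17) / (-0.22)²
  = (2.487)² · (0.2379 + 0.1411) / 0.0484
  = 6.1852 · 0.3790 / 0.0484
  = 48.43
Design effect: 2.63 × 48.43 = 127.38.
Adjust for 61% response: 127.38 / 0.61 = 208.82.
Round up → n = 209 per group.

n = 209 per group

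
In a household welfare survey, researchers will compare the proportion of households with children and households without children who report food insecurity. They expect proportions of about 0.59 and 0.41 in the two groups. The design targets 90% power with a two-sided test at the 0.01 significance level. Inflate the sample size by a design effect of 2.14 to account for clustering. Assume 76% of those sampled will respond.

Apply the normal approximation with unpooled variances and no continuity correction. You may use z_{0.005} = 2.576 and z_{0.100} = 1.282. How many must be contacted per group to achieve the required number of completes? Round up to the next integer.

n = (z_{α/2} + z_β)² · [p₁(1−p₁) + p₂(1−p₂)] / (p₁ − p₂)²
  = (2.576 + 1.282)² · (0.59·0.41 + 0.41·0.59) / (0.18)²
  = (3.858)² · (0.2419 + 0.2419) / 0.0324
  = 14.8842 · 0.4838 / 0.0324
  = 222.25
Design effect: 2.14 × 222.25 = 475.62.
Adjust for 76% response: 475.62 / 0.76 = 625.81.
Round up → n = 626 per group.

n = 626 per group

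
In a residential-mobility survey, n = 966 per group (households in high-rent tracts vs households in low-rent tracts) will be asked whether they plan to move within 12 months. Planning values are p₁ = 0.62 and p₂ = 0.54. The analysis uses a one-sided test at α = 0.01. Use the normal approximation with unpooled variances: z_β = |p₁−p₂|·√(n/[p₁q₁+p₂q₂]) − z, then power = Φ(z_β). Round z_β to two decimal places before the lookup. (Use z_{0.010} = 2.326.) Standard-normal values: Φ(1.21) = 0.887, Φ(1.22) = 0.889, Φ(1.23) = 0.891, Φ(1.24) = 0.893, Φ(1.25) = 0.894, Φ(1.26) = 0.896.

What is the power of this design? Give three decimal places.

z_β = |p₁−p₂|·√(n/[p₁q₁+p₂q₂]) − z_α
    = 0.08 · √(966/0.4840) − 2.326
    = 0.08 · 44.6751 − 2.326
    = 3.5740 − 2.326 = 1.2480 → 1.25
Power = Φ(1.25) = 0.894.

Power ≈ 0.894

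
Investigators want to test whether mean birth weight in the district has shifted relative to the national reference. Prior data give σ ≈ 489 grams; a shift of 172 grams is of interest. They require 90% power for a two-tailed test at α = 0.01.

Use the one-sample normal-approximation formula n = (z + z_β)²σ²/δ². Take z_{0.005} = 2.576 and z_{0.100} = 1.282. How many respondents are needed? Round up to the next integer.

n = 121

n = (z_{α/2} + z_β)² · σ² / δ²
  = (2.576 + 1.282)² · 489² / 172²
  = 14.8842 · 239121 / 29584
  = 120.31
Round up → n = 121.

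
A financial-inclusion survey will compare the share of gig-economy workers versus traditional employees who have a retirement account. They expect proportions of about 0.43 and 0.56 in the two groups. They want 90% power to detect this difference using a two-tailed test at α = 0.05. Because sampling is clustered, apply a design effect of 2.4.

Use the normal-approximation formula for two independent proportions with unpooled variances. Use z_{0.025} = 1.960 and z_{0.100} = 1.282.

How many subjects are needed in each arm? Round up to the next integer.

n = (z_{α/2} + z_β)² · [p₁(1−p₁) + p₂(1−p₂)] / (p₁ − p₂)²
  = (1.960 + 1.282)² · (0.43·0.57 + 0.56·0.44) / (-0.13)²
  = (3.242)² · (0.2451 + 0.2464) / 0.0169
  = 10.5106 · 0.4915 / 0.0169
  = 305.68
Design effect: 2.4 × 305.68 = 733.62.
Round up → n = 734 per group.

n = 734 per group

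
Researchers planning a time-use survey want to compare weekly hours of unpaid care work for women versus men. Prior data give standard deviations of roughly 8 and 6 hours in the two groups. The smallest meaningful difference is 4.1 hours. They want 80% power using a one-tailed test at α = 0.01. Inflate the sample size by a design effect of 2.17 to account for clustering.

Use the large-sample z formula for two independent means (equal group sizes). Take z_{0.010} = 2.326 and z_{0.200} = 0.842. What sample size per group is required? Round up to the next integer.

n = 130 per group

n = (z_α + z_β)² · (σ₁² + σ₂²) / δ²
  = (2.326 + 0.842)² · (8² + 6² = 100) / 4.1²
  = 10.0362 · 100 / 16.81
  = 59.70
Design effect: 2.17 × 59.70 = 129.56.
Round up → n = 130 per group.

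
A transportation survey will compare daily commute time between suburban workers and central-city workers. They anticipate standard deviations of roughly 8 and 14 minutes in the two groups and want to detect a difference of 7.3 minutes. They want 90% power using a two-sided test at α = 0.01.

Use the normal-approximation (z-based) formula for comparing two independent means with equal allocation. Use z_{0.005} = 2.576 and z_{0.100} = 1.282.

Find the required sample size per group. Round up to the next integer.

n = (z_{α/2} + z_β)² · (σ₁² + σ₂²) / δ²
  = (2.576 + 1.282)² · (8² + 14² = 260) / 7.3²
  = 14.8842 · 260 / 53.29
  = 72.62
Round up → n = 73 per group.

n = 73 per group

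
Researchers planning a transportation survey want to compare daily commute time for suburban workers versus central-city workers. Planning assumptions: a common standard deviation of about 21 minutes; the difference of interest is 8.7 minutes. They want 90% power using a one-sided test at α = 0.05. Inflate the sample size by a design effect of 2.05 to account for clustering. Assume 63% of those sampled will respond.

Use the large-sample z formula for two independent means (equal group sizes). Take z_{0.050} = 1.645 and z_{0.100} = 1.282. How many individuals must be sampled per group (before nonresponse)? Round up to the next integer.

n = (z_α + z_β)² · (σ₁² + σ₂²) / δ²
  = (1.645 + 1.282)² · (2·21² = 882) / 8.7²
  = 8.5673 · 882 / 75.69
  = 99.83
Design effect: 2.05 × 99.83 = 204.66.
Adjust for 63% response: 204.66 / 0.63 = 324.85.
Round up → n = 325 per group.

n = 325 per group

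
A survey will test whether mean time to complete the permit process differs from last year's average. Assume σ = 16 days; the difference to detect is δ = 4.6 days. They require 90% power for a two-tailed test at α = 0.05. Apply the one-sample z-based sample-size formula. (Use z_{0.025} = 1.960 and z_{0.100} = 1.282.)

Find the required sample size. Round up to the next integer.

n = (z_{α/2} + z_β)² · σ² / δ²
  = (1.960 + 1.282)² · 16² / 4.6²
  = 10.5106 · 256 / 21.16
  = 127.16
Round up → n = 128.

n = 128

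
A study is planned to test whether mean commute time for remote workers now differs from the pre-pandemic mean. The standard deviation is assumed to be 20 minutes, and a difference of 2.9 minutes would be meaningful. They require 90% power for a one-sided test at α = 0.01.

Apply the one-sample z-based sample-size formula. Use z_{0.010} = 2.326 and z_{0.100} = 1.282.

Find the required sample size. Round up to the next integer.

n = (z_α + z_β)² · σ² / δ²
  = (2.326 + 1.282)² · 20² / 2.9²
  = 13.0177 · 400 / 8.41
  = 619.15
Round up → n = 620.

n = 620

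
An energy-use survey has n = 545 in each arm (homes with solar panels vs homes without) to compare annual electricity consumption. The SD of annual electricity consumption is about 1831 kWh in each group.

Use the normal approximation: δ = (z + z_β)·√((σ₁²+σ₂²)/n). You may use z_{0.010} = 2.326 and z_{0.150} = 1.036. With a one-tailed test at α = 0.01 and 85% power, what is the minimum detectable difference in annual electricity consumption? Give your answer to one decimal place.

Minimum detectable difference ≈ 372.9 kWh

δ = (z_α + z_β) · √((σ₁²+σ₂²)/n)
  = (2.326 + 1.036) · √(6705122/545)
  = 3.362 · √12303.0
  = 3.362 · 110.9188
  = 372.9089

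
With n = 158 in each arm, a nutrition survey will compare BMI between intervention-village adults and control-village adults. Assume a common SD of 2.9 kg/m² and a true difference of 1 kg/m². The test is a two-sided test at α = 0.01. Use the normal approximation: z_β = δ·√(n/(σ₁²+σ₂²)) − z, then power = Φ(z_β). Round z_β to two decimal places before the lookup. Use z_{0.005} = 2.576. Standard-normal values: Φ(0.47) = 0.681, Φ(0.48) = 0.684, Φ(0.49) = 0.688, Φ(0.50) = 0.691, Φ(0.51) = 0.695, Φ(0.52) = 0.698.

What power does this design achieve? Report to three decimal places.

Power ≈ 0.688

z_β = δ·√(n/(σ₁²+σ₂²)) − z_{α/2}
    = 1 · √(158/16.82) − 2.576
    = 1 · 3.06489 − 2.576
    = 3.0649 − 2.576 = 0.4889 → 0.49
Power = Φ(0.49) = 0.688.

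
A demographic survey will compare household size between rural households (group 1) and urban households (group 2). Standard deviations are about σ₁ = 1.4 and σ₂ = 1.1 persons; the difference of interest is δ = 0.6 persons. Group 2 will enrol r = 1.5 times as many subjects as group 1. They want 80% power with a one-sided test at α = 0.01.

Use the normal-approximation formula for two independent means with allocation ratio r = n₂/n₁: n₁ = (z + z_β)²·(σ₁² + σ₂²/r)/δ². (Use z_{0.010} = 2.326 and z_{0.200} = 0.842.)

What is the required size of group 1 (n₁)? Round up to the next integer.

n₁ = 78

n₁ = (z_α + z_β)² · (σ₁² + σ₂²/r) / δ²
   = (2.326 + 0.842)² · (1.4² + 1.1²/1.5) / 0.6²
   = 10.0362 · (1.96 + 0.80667) / 0.36
   = 10.0362 · 2.7667 / 0.36
   = 77.13
Round up → n₁ = 78; n₂ = r·n₁ = 1.5 × 78 = 117.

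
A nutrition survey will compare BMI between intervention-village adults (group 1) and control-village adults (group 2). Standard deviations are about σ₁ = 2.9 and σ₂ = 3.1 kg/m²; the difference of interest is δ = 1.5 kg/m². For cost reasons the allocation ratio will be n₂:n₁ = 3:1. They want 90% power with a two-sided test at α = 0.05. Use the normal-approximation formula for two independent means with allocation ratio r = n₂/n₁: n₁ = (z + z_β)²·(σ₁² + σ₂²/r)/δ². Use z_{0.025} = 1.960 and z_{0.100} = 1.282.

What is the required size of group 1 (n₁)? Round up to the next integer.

n₁ = (z_{α/2} + z_β)² · (σ₁² + σ₂²/r) / δ²
   = (1.960 + 1.282)² · (2.9² + 3.1²/3) / 1.5²
   = 10.5106 · (8.41 + 3.2033) / 2.25
   = 10.5106 · 11.6133 / 2.25
   = 54.25
Round up → n₁ = 55; n₂ = r·n₁ = 3 × 55 = 165.

n₁ = 55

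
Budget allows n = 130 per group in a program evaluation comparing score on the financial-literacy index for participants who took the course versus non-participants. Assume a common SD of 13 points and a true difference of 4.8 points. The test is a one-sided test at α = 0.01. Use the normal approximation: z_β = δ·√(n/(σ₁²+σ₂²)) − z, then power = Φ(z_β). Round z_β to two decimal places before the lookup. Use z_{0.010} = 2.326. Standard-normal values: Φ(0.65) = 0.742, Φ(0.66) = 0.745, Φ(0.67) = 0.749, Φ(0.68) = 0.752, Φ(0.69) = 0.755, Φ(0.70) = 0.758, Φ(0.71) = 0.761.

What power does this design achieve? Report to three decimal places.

Power ≈ 0.742

z_β = δ·√(n/(σ₁²+σ₂²)) − z_α
    = 4.8 · √(130/338) − 2.326
    = 4.8 · 0.62017 − 2.326
    = 2.9768 − 2.326 = 0.6508 → 0.65
Power = Φ(0.65) = 0.742.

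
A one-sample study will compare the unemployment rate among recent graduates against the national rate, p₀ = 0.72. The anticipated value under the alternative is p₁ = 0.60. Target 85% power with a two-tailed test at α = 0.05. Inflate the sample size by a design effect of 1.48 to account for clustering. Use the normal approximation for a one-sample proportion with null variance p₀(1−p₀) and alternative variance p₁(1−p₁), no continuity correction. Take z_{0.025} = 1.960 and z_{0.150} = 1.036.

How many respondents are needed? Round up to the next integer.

n = [z_{α/2}·√(p₀q₀) + z_β·√(p₁q₁)]² / (p₁ − p₀)²
  = [1.960·√(0.72·0.28) + 1.036·√(0.60·0.40)]² / (-0.12)²
  = [1.960·0.4490 + 1.036·0.4899]² / 0.0144
  = [1.3876]² / 0.0144
  = 133.71
Design effect: 1.48 × 133.71 = 197.88.
Round up → n = 198.

n = 198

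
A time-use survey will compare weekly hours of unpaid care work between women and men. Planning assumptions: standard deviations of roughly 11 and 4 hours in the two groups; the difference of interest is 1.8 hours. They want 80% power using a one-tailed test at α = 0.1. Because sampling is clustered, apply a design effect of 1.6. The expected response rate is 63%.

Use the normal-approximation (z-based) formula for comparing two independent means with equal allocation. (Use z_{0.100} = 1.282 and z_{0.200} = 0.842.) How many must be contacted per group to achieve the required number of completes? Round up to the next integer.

n = (z_α + z_β)² · (σ₁² + σ₂²) / δ²
  = (1.282 + 0.842)² · (11² + 4² = 137) / 1.8²
  = 4.5114 · 137 / 3.24
  = 190.76
Design effect: 1.6 × 190.76 = 305.21.
Adjust for 63% response: 305.21 / 0.63 = 484.47.
Round up → n = 485 per group.

n = 485 per group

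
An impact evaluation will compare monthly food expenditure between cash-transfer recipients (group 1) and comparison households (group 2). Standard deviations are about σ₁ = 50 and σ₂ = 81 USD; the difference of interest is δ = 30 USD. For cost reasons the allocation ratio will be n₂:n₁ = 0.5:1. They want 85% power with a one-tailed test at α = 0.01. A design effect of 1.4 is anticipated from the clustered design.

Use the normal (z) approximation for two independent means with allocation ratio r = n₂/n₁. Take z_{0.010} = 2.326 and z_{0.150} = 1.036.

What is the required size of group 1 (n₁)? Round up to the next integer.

n₁ = (z_α + z_β)² · (σ₁² + σ₂²/r) / δ²
   = (2.326 + 1.036)² · (50² + 81²/0.5) / 30²
   = 11.3030 · (2500 + 13122) / 900
   = 11.3030 · 15622 / 900
   = 196.20
Design effect: 1.4 × 196.20 = 274.67.
Round up → n₁ = 275; n₂ = r·n₁ = 0.5 × 275 = 138.

n₁ = 275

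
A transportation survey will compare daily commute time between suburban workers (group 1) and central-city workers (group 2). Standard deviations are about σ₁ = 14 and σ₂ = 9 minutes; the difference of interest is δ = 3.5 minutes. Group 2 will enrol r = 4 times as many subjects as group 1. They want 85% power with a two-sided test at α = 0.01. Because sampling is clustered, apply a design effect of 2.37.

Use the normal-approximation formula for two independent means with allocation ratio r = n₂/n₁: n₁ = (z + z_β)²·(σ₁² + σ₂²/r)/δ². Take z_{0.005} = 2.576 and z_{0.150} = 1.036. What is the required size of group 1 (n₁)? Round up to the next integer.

n₁ = 546

n₁ = (z_{α/2} + z_β)² · (σ₁² + σ₂²/r) / δ²
   = (2.576 + 1.036)² · (14² + 9²/4) / 3.5²
   = 13.0465 · (196 + 20.25) / 12.25
   = 13.0465 · 216.25 / 12.25
   = 230.31
Design effect: 2.37 × 230.31 = 545.84.
Round up → n₁ = 546; n₂ = r·n₁ = 4 × 546 = 2184.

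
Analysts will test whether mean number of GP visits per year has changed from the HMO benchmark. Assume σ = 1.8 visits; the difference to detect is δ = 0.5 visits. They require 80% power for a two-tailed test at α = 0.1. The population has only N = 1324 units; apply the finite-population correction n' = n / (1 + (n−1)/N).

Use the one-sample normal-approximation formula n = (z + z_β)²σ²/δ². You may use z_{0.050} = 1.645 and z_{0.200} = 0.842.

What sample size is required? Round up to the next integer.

n = (z_{α/2} + z_β)² · σ² / δ²
  = (1.645 + 0.842)² · 1.8² / 0.5²
  = 6.1852 · 3.24 / 0.25
  = 80.16
Finite-population correction (N = 1324): 80.16 / (1 + (80.16 − 1)/1324) = 75.64.
Round up → n = 76.

n = 76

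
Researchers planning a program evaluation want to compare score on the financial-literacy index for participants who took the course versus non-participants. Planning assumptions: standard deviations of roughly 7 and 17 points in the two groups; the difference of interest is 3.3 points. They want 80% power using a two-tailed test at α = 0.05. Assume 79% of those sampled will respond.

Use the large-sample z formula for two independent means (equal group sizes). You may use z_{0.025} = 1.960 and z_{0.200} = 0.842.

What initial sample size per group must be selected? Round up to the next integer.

n = 309 per group

n = (z_{α/2} + z_β)² · (σ₁² + σ₂²) / δ²
  = (1.960 + 0.842)² · (7² + 17² = 338) / 3.3²
  = 7.8512 · 338 / 10.89
  = 243.68
Adjust for 79% response: 243.68 / 0.79 = 308.46.
Round up → n = 309 per group.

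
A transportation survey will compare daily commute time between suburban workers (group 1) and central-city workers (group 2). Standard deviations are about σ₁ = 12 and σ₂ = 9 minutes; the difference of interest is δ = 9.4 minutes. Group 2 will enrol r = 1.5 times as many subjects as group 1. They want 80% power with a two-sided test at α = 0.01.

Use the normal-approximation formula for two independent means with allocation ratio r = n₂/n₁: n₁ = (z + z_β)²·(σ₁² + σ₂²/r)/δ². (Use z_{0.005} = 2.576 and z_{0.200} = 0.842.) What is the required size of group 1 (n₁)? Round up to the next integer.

n₁ = 27

n₁ = (z_{α/2} + z_β)² · (σ₁² + σ₂²/r) / δ²
   = (2.576 + 0.842)² · (12² + 9²/1.5) / 9.4²
   = 11.6827 · (144 + 54) / 88.36
   = 11.6827 · 198 / 88.36
   = 26.18
Round up → n₁ = 27; n₂ = r·n₁ = 1.5 × 27 = 41.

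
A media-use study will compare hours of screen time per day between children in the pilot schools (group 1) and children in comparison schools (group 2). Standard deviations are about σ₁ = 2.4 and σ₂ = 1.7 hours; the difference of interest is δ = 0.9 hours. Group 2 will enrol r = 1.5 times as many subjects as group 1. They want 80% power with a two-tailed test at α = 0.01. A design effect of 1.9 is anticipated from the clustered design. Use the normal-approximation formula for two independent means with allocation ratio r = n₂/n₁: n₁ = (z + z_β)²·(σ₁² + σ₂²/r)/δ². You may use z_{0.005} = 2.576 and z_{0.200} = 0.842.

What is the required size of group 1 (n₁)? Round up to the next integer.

n₁ = (z_{α/2} + z_β)² · (σ₁² + σ₂²/r) / δ²
   = (2.576 + 0.842)² · (2.4² + 1.7²/1.5) / 0.9²
   = 11.6827 · (5.76 + 1.9267) / 0.81
   = 11.6827 · 7.6867 / 0.81
   = 110.87
Design effect: 1.9 × 110.87 = 210.64.
Round up → n₁ = 211; n₂ = r·n₁ = 1.5 × 211 = 317.

n₁ = 211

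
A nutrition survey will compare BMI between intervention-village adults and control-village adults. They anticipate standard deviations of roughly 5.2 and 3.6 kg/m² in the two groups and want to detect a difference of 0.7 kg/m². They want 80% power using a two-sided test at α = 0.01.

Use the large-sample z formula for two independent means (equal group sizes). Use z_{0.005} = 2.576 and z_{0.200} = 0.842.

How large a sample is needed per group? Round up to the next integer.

n = 954 per group

n = (z_{α/2} + z_β)² · (σ₁² + σ₂²) / δ²
  = (2.576 + 0.842)² · (5.2² + 3.6² = 40) / 0.7²
  = 11.6827 · 40 / 0.49
  = 953.69
Round up → n = 954 per group.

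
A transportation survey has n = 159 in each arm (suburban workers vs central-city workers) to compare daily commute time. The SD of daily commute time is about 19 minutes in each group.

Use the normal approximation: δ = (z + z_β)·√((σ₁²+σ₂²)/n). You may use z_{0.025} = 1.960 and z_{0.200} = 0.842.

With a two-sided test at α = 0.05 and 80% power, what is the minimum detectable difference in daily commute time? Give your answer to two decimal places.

Minimum detectable difference ≈ 5.97 minutes

δ = (z_{α/2} + z_β) · √((σ₁²+σ₂²)/n)
  = (1.960 + 0.842) · √(722/159)
  = 2.802 · √4.5409
  = 2.802 · 2.1309
  = 5.9709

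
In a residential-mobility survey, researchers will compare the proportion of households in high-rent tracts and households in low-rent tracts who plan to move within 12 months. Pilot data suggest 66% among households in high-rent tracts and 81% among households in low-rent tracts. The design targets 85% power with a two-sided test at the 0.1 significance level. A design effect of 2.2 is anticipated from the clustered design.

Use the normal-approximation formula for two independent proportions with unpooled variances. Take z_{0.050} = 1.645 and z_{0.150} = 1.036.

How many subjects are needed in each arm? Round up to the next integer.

n = 266 per group

n = (z_{α/2} + z_β)² · [p₁(1−p₁) + p₂(1−p₂)] / (p₁ − p₂)²
  = (1.645 + 1.036)² · (0.66·0.34 + 0.81·0.19) / (-0.15)²
  = (2.681)² · (0.2244 + 0.1539) / 0.0225
  = 7.1878 · 0.3783 / 0.0225
  = 120.85
Design effect: 2.2 × 120.85 = 265.87.
Round up → n = 266 per group.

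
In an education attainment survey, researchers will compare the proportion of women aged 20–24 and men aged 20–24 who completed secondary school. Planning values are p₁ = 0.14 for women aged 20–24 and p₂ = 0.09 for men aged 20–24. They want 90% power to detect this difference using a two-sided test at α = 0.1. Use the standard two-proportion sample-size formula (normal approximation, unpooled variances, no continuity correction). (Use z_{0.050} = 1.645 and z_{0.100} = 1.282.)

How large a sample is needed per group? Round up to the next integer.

n = (z_{α/2} + z_β)² · [p₁(1−p₁) + p₂(1−p₂)] / (p₁ − p₂)²
  = (1.645 + 1.282)² · (0.14·0.86 + 0.09·0.91) / (0.05)²
  = (2.927)² · (0.1204 + 0.0819) / 0.0025
  = 8.5673 · 0.2023 / 0.0025
  = 693.27
Round up → n = 694 per group.

n = 694 per group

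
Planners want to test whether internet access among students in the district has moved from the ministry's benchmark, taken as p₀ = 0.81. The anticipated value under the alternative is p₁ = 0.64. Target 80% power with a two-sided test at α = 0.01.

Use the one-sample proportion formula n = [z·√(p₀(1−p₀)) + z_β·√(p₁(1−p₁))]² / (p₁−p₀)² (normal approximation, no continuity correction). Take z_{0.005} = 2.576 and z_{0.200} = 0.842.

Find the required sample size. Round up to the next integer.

n = [z_{α/2}·√(p₀q₀) + z_β·√(p₁q₁)]² / (p₁ − p₀)²
  = [2.576·√(0.81·0.19) + 0.842·√(0.64·0.36)]² / (-0.17)²
  = [2.576·0.3923 + 0.842·0.4800]² / 0.0289
  = [1.4147]² / 0.0289
  = 69.25
Round up → n = 70.

n = 70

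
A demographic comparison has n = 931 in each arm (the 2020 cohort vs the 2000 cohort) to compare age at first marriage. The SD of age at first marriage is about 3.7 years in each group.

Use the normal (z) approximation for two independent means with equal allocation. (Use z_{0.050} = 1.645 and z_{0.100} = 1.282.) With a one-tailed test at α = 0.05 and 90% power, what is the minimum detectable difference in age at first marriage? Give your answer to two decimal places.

Minimum detectable difference ≈ 0.50 years

δ = (z_α + z_β) · √((σ₁²+σ₂²)/n)
  = (1.645 + 1.282) · √(27.38/931)
  = 2.927 · √0.02941
  = 2.927 · 0.1715
  = 0.5020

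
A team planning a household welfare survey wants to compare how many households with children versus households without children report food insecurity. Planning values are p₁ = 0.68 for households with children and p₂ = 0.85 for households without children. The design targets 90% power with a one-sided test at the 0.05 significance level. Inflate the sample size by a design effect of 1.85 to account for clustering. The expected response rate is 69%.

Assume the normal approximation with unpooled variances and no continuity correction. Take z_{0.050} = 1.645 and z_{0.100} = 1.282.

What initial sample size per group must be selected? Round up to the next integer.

n = (z_α + z_β)² · [p₁(1−p₁) + p₂(1−p₂)] / (p₁ − p₂)²
  = (1.645 + 1.282)² · (0.68·0.32 + 0.85·0.15) / (-0.17)²
  = (2.927)² · (0.2176 + 0.1275) / 0.0289
  = 8.5673 · 0.3451 / 0.0289
  = 102.30
Design effect: 1.85 × 102.30 = 189.26.
Adjust for 69% response: 189.26 / 0.69 = 274.29.
Round up → n = 275 per group.

n = 275 per group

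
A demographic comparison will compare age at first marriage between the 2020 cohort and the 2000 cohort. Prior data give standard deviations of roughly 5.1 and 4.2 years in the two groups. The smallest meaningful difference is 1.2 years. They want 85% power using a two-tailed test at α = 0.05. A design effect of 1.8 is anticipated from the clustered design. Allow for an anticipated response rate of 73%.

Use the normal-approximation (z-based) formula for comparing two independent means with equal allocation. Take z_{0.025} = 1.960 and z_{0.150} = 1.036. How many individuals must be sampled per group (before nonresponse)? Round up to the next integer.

n = 671 per group

n = (z_{α/2} + z_β)² · (σ₁² + σ₂²) / δ²
  = (1.960 + 1.036)² · (5.1² + 4.2² = 43.65) / 1.2²
  = 8.9760 · 43.65 / 1.44
  = 272.09
Design effect: 1.8 × 272.09 = 489.75.
Adjust for 73% response: 489.75 / 0.73 = 670.90.
Round up → n = 671 per group.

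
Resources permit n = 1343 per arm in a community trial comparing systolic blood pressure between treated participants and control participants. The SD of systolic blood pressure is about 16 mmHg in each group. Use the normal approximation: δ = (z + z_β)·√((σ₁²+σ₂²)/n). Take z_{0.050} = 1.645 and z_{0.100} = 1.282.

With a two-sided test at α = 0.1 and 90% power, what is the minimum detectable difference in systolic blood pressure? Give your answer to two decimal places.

Minimum detectable difference ≈ 1.81 mmHg

δ = (z_{α/2} + z_β) · √((σ₁²+σ₂²)/n)
  = (1.645 + 1.282) · √(512/1343)
  = 2.927 · √0.38124
  = 2.927 · 0.6174
  = 1.8073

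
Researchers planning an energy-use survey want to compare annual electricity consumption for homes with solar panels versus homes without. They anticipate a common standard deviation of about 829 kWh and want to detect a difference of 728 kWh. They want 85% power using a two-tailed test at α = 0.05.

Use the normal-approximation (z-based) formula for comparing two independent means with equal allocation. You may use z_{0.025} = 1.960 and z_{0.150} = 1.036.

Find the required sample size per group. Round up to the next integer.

n = (z_{α/2} + z_β)² · (σ₁² + σ₂²) / δ²
  = (1.960 + 1.036)² · (2·829² = 1374482) / 728²
  = 8.9760 · 1374482 / 529984
  = 23.28
Round up → n = 24 per group.

n = 24 per group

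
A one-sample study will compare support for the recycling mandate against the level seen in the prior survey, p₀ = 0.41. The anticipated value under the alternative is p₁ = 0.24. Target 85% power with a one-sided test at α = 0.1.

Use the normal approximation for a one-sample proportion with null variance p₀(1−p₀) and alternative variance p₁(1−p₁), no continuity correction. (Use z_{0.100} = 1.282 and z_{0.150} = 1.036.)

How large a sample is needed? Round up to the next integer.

n = [z_α·√(p₀q₀) + z_β·√(p₁q₁)]² / (p₁ − p₀)²
  = [1.282·√(0.41·0.59) + 1.036·√(0.24·0.76)]² / (-0.17)²
  = [1.282·0.4918 + 1.036·0.4271]² / 0.0289
  = [1.0730]² / 0.0289
  = 39.84
Round up → n = 40.

n = 40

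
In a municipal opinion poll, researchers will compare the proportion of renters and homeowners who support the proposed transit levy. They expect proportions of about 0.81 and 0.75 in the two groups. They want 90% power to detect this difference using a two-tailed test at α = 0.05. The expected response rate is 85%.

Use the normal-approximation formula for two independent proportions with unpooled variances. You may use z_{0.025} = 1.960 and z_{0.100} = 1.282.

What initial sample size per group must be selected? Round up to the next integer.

n = 1173 per group

n = (z_{α/2} + z_β)² · [p₁(1−p₁) + p₂(1−p₂)] / (p₁ − p₂)²
  = (1.960 + 1.282)² · (0.81·0.19 + 0.75·0.25) / (0.06)²
  = (3.242)² · (0.1539 + 0.1875) / 0.0036
  = 10.5106 · 0.3414 / 0.0036
  = 996.75
Adjust for 85% response: 996.75 / 0.85 = 1172.65.
Round up → n = 1173 per group.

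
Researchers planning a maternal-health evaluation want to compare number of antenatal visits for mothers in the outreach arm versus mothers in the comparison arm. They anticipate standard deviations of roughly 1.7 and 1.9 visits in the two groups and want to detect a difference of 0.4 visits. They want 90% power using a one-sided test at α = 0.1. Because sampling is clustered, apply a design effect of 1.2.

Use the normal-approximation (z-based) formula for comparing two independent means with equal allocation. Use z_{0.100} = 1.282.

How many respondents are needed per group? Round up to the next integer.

n = 321 per group

n = (z_α + z_β)² · (σ₁² + σ₂²) / δ²
  = (1.282 + 1.282)² · (1.7² + 1.9² = 6.5) / 0.4²
  = 6.5741 · 6.5 / 0.16
  = 267.07
Design effect: 1.2 × 267.07 = 320.49.
Round up → n = 321 per group.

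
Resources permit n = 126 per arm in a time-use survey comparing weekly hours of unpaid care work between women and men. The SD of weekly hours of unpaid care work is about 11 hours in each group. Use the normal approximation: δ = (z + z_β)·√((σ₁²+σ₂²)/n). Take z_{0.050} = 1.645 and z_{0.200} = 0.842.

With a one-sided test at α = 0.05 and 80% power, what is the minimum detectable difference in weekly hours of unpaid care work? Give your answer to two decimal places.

Minimum detectable difference ≈ 3.45 hours

δ = (z_α + z_β) · √((σ₁²+σ₂²)/n)
  = (1.645 + 0.842) · √(242/126)
  = 2.487 · √1.9206
  = 2.487 · 1.3859
  = 3.4467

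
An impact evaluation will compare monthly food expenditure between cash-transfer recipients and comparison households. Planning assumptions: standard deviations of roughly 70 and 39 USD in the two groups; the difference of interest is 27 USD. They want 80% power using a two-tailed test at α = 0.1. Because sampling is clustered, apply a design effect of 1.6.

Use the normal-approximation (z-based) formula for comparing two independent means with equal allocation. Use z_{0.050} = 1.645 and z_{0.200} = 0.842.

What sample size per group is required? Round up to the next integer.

n = 88 per group

n = (z_{α/2} + z_β)² · (σ₁² + σ₂²) / δ²
  = (1.645 + 0.842)² · (70² + 39² = 6421) / 27²
  = 6.1852 · 6421 / 729
  = 54.48
Design effect: 1.6 × 54.48 = 87.17.
Round up → n = 88 per group.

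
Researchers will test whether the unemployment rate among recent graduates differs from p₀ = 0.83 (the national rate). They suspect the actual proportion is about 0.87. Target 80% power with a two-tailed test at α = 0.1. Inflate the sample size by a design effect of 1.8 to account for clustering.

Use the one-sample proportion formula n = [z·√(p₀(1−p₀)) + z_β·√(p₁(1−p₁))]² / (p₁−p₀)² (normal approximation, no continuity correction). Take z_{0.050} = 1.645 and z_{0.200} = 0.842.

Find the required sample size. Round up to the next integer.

n = [z_{α/2}·√(p₀q₀) + z_β·√(p₁q₁)]² / (p₁ − p₀)²
  = [1.645·√(0.83·0.17) + 0.842·√(0.87·0.13)]² / (0.04)²
  = [1.645·0.3756 + 0.842·0.3363]² / 0.0016
  = [0.9011]² / 0.0016
  = 507.47
Design effect: 1.8 × 507.47 = 913.45.
Round up → n = 914.

n = 914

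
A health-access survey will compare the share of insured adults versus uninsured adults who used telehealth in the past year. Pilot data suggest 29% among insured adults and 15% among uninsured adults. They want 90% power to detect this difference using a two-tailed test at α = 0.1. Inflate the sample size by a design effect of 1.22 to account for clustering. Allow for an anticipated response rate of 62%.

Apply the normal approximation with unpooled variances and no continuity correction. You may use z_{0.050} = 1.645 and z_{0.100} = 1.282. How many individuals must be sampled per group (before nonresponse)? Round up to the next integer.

n = 287 per group

n = (z_{α/2} + z_β)² · [p₁(1−p₁) + p₂(1−p₂)] / (p₁ − p₂)²
  = (1.645 + 1.282)² · (0.29·0.71 + 0.15·0.85) / (0.14)²
  = (2.927)² · (0.2059 + 0.1275) / 0.0196
  = 8.5673 · 0.3334 / 0.0196
  = 145.73
Design effect: 1.22 × 145.73 = 177.79.
Adjust for 62% response: 177.79 / 0.62 = 286.76.
Round up → n = 287 per group.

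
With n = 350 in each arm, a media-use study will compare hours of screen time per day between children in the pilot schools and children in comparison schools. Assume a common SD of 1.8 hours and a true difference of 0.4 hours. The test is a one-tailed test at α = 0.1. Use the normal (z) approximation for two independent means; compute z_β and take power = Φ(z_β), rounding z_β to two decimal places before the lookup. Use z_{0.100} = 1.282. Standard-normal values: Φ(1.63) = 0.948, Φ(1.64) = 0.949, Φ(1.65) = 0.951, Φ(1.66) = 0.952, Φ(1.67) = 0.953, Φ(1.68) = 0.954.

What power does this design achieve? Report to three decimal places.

z_β = δ·√(n/(σ₁²+σ₂²)) − z_α
    = 0.4 · √(350/6.48) − 1.282
    = 0.4 · 7.34931 − 1.282
    = 2.9397 − 1.282 = 1.6577 → 1.66
Power = Φ(1.66) = 0.952.

Power ≈ 0.952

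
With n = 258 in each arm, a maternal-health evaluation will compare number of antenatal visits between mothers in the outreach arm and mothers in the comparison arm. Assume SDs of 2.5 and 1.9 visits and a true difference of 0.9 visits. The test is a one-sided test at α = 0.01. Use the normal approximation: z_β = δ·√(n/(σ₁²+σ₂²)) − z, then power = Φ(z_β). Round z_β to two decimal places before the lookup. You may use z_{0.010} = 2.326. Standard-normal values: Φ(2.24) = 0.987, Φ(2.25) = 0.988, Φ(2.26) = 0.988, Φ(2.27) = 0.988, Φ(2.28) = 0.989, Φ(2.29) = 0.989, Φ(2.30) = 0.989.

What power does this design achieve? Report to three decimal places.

Power ≈ 0.989

z_β = δ·√(n/(σ₁²+σ₂²)) − z_α
    = 0.9 · √(258/9.86) − 2.326
    = 0.9 · 5.11530 − 2.326
    = 4.6038 − 2.326 = 2.2778 → 2.28
Power = Φ(2.28) = 0.989.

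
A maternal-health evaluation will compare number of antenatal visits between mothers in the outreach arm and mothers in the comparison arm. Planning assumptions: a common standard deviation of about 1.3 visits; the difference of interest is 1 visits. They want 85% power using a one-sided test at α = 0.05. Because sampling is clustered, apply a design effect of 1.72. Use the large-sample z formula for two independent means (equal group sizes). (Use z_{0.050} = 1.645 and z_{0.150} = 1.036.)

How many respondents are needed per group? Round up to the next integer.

n = (z_α + z_β)² · (σ₁² + σ₂²) / δ²
  = (1.645 + 1.036)² · (2·1.3² = 3.38) / 1²
  = 7.1878 · 3.38 / 1
  = 24.29
Design effect: 1.72 × 24.29 = 41.79.
Round up → n = 42 per group.

n = 42 per group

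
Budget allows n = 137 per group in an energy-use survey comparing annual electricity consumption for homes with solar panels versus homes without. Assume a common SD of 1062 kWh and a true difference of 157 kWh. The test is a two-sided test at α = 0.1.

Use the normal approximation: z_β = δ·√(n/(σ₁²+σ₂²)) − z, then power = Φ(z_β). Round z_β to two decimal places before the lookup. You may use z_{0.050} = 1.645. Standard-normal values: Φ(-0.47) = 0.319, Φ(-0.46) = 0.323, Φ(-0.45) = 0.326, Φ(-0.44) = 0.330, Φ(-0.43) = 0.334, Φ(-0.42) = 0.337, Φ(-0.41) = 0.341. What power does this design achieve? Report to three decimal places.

z_β = δ·√(n/(σ₁²+σ₂²)) − z_{α/2}
    = 157 · √(137/2255688) − 1.645
    = 157 · 0.00779 − 1.645
    = 1.2235 − 1.645 = -0.4215 → -0.42
Power = Φ(-0.42) = 0.337.

Power ≈ 0.337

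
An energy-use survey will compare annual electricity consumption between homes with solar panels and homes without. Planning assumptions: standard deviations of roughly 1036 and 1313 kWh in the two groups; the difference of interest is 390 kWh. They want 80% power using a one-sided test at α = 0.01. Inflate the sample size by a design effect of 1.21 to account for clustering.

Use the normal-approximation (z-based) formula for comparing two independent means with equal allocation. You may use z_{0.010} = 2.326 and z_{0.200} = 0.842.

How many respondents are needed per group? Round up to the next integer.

n = 224 per group

n = (z_α + z_β)² · (σ₁² + σ₂²) / δ²
  = (2.326 + 0.842)² · (1036² + 1313² = 2797265) / 390²
  = 10.0362 · 2797265 / 152100
  = 184.58
Design effect: 1.21 × 184.58 = 223.34.
Round up → n = 224 per group.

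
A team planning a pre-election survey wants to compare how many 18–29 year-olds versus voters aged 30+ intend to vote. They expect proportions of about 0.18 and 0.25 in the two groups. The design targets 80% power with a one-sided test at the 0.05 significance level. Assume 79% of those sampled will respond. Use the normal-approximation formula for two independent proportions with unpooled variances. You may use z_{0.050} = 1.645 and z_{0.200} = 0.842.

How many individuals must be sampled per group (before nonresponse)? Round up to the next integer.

n = 536 per group

n = (z_α + z_β)² · [p₁(1−p₁) + p₂(1−p₂)] / (p₁ − p₂)²
  = (1.645 + 0.842)² · (0.18·0.82 + 0.25·0.75) / (-0.07)²
  = (2.487)² · (0.1476 + 0.1875) / 0.0049
  = 6.1852 · 0.3351 / 0.0049
  = 422.99
Adjust for 79% response: 422.99 / 0.79 = 535.43.
Round up → n = 536 per group.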